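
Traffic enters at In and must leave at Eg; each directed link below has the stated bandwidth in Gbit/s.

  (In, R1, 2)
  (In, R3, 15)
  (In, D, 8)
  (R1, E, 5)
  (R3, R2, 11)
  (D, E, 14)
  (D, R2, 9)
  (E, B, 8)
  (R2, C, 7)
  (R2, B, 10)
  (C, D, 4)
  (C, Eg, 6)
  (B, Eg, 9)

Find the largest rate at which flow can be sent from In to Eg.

Augment In→R1→E→B→Eg: bottleneck 2, flow now 2.
Augment In→R3→R2→C→Eg: bottleneck 6, flow now 8.
Augment In→R3→R2→B→Eg: bottleneck 5, flow now 13.
Augment In→D→E→B→Eg: bottleneck 2, flow now 15.
No augmenting path remains; maximum flow = 15.
In the residual graph, reachable from In: {In, R1, R3, D, E, R2, C, B}.
Min-cut edges: C→Eg (6), B→Eg (9); capacity 6 + 9 = 15.
This cut is saturated, so no flow can exceed 15.

15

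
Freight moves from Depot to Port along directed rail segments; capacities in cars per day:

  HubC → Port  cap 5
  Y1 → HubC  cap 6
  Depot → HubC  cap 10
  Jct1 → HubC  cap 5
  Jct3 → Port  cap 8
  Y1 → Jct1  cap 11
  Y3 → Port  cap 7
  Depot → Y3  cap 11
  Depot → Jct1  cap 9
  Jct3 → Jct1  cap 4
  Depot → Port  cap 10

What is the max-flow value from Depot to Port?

22

Augment Depot→Port: bottleneck 10, flow now 10.
Augment Depot→Y3→Port: bottleneck 7, flow now 17.
Augment Depot→HubC→Port: bottleneck 5, flow now 22.
No augmenting path remains; maximum flow = 22.
In the residual graph, reachable from Depot: {Depot, Y3, Jct1, HubC}.
Min-cut edges: Depot→Port (10), Y3→Port (7), HubC→Port (5); capacity 10 + 7 + 5 = 22.
This cut is saturated, so no flow can exceed 22.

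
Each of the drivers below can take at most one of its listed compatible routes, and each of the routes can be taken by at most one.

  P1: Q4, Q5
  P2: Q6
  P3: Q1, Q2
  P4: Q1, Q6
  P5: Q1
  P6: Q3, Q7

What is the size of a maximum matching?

Unit-capacity flow: source→left, listed edges, right→sink; max matching = max flow.
Augmenting path P1→Q4 (+1); matched 1.
Augmenting path P2→Q6 (+1); matched 2.
Augmenting path P3→Q1 (+1); matched 3.
Augmenting path P6→Q3 (+1); matched 4.
Augmenting path P4→Q1→P3→Q2 (+1); matched 5.
No augmenting path remains; maximum matching = 5.
König certificate: {P1, P3, P6, Q1, Q6} is a vertex cover of size 5 (every listed pair touches it), so no matching can be larger.

5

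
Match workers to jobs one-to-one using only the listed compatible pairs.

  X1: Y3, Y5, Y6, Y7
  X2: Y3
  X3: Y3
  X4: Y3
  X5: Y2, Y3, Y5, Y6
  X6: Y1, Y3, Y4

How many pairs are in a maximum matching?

4

Unit-capacity flow: source→left, listed edges, right→sink; max matching = max flow.
Augmenting path X1→Y3 (+1); matched 1.
Augmenting path X5→Y2 (+1); matched 2.
Augmenting path X6→Y1 (+1); matched 3.
Augmenting path X2→Y3→X1→Y5 (+1); matched 4.
No augmenting path remains; maximum matching = 4.
König certificate: {X1, X5, X6, Y3} is a vertex cover of size 4 (every listed pair touches it), so no matching can be larger.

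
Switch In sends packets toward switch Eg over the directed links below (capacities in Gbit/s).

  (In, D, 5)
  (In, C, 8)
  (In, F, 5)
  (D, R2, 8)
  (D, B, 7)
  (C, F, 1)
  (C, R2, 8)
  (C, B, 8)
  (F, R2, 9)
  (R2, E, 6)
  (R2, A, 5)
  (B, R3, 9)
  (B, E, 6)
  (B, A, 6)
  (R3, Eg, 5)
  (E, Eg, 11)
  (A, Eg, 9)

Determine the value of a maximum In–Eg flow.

Augment In→D→R2→E→Eg: bottleneck 5, flow now 5.
Augment In→C→R2→E→Eg: bottleneck 1, flow now 6.
Augment In→C→R2→A→Eg: bottleneck 5, flow now 11.
Augment In→C→B→R3→Eg: bottleneck 2, flow now 13.
Augment In→F→R2→D→B→R3→Eg: bottleneck 3, flow now 16. (uses reverse residual edge)
Augment In→F→R2→D→B→E→Eg: bottleneck 2, flow now 18. (uses reverse residual edge)
No augmenting path remains; maximum flow = 18.
In the residual graph, reachable from In: {In}.
Min-cut edges: In→D (5), In→C (8), In→F (5); capacity 5 + 8 + 5 = 18.
This cut is saturated, so no flow can exceed 18.

18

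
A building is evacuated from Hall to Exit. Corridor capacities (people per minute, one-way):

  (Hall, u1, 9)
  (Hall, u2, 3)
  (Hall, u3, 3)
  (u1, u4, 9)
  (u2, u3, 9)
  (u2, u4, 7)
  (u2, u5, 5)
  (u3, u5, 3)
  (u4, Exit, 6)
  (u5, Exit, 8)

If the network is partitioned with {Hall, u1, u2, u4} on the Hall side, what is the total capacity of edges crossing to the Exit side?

Edges leaving {Hall, u1, u2, u4}: Hall→u3 (3), u2→u3 (9), u2→u5 (5), u4→Exit (6).
Cut capacity = 3 + 9 + 5 + 6 = 23.

23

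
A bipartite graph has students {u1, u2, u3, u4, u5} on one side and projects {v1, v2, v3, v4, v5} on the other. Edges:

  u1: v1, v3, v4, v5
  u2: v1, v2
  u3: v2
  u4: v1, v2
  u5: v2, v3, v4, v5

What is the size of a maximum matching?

4

Unit-capacity flow: source→left, listed edges, right→sink; max matching = max flow.
Augmenting path u1→v1 (+1); matched 1.
Augmenting path u2→v2 (+1); matched 2.
Augmenting path u5→v3 (+1); matched 3.
Augmenting path u4→v1→u1→v4 (+1); matched 4.
No augmenting path remains; maximum matching = 4.
König certificate: {u1, u5, v1, v2} is a vertex cover of size 4 (every listed pair touches it), so no matching can be larger.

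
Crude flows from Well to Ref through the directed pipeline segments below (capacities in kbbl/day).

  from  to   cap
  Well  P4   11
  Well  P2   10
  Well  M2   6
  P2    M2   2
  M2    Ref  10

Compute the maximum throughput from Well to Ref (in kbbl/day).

Augment Well→M2→Ref: bottleneck 6, flow now 6.
Augment Well→P2→M2→Ref: bottleneck 2, flow now 8.
No augmenting path remains; maximum flow = 8.
In the residual graph, reachable from Well: {Well, P4, P2}.
Min-cut edges: Well→M2 (6), P2→M2 (2); capacity 6 + 2 = 8.
This cut is saturated, so no flow can exceed 8.

8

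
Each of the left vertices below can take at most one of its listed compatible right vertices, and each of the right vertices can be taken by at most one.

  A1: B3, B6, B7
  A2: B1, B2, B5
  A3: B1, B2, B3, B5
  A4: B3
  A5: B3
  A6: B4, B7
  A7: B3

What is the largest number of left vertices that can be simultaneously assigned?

Unit-capacity flow: source→left, listed edges, right→sink; max matching = max flow.
Augmenting path A1→B3 (+1); matched 1.
Augmenting path A2→B1 (+1); matched 2.
Augmenting path A3→B2 (+1); matched 3.
Augmenting path A6→B4 (+1); matched 4.
Augmenting path A4→B3→A1→B6 (+1); matched 5.
No augmenting path remains; maximum matching = 5.
König certificate: {A1, A2, A3, A6, B3} is a vertex cover of size 5 (every listed pair touches it), so no matching can be larger.

5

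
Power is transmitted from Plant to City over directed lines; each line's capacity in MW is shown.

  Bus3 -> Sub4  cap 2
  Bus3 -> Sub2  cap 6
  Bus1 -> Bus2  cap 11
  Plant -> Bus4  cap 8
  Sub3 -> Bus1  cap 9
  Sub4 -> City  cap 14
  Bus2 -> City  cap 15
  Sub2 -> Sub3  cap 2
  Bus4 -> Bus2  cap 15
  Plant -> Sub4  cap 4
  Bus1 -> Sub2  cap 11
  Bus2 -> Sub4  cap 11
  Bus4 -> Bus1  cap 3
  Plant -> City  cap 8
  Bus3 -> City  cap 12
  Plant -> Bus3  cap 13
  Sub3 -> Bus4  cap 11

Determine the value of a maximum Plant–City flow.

33

Augment Plant→City: bottleneck 8, flow now 8.
Augment Plant→Bus3→City: bottleneck 12, flow now 20.
Augment Plant→Sub4→City: bottleneck 4, flow now 24.
Augment Plant→Bus3→Sub4→City: bottleneck 1, flow now 25.
Augment Plant→Bus4→Bus2→City: bottleneck 8, flow now 33.
No augmenting path remains; maximum flow = 33.
In the residual graph, reachable from Plant: {Plant}.
Min-cut edges: Plant→Bus3 (13), Plant→Bus4 (8), Plant→Sub4 (4), Plant→City (8); capacity 13 + 8 + 4 + 8 = 33.
This cut is saturated, so no flow can exceed 33.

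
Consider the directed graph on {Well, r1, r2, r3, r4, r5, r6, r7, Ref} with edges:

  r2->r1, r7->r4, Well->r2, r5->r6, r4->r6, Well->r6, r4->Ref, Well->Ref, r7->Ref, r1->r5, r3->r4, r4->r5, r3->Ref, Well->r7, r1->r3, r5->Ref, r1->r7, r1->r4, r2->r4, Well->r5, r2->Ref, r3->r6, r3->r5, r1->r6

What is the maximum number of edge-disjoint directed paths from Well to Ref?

4

Assign every edge capacity 1; by Menger, the answer equals the max flow.
Path Well→Ref (+1); total 1.
Path Well→r2→Ref (+1); total 2.
Path Well→r5→Ref (+1); total 3.
Path Well→r7→Ref (+1); total 4.
No residual Well→Ref path; max flow = 4.
Certifying cut of size 4: {Well→Ref, Well→r2, Well→r5, Well→r7}.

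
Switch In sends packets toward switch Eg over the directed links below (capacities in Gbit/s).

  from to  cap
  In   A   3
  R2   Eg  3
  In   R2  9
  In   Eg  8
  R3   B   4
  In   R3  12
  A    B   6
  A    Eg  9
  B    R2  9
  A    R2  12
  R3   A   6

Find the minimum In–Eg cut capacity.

Augment In→Eg: bottleneck 8, flow now 8.
Augment In→A→Eg: bottleneck 3, flow now 11.
Augment In→R2→Eg: bottleneck 3, flow now 14.
Augment In→R3→A→Eg: bottleneck 6, flow now 20.
No augmenting path remains; maximum flow = 20.
By max-flow min-cut, the minimum cut capacity equals the max flow.
In the residual graph, reachable from In: {In, R3, B, R2}.
Min-cut edges: In→A (3), In→Eg (8), R3→A (6), R2→Eg (3); capacity 3 + 8 + 6 + 3 = 20.

20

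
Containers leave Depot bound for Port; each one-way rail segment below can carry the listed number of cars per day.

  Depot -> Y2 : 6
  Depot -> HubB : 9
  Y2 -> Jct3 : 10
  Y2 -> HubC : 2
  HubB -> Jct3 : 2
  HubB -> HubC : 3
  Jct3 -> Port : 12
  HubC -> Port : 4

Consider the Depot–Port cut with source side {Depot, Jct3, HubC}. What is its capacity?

Edges leaving {Depot, Jct3, HubC}: Depot→Y2 (6), Depot→HubB (9), Jct3→Port (12), HubC→Port (4).
Cut capacity = 6 + 9 + 12 + 4 = 31.

31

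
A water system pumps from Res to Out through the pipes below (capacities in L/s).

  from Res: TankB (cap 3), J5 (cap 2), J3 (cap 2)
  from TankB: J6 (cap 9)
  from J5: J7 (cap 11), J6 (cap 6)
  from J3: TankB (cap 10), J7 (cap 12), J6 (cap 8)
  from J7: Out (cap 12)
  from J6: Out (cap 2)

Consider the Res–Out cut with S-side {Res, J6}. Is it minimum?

Given cut capacity: 3 + 2 + 2 + 2 = 9.
Augment Res→TankB→J6→Out: bottleneck 2, flow now 2.
Augment Res→J5→J7→Out: bottleneck 2, flow now 4.
Augment Res→J3→J7→Out: bottleneck 2, flow now 6.
No augmenting path remains; maximum flow = 6.
In the residual graph, reachable from Res: {Res, TankB, J6}.
Min-cut edges: Res→J5 (2), Res→J3 (2), J6→Out (2); capacity 2 + 2 + 2 = 6.
Cut capacity 9 exceeds the max flow 6, so it is not minimum.

No — its capacity is 9, but the minimum cut has capacity 6.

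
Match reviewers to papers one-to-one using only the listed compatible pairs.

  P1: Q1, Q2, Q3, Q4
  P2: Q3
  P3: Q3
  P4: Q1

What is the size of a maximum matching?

Unit-capacity flow: source→left, listed edges, right→sink; max matching = max flow.
Augmenting path P1→Q1 (+1); matched 1.
Augmenting path P2→Q3 (+1); matched 2.
Augmenting path P4→Q1→P1→Q2 (+1); matched 3.
No augmenting path remains; maximum matching = 3.
König certificate: {P1, P4, Q3} is a vertex cover of size 3 (every listed pair touches it), so no matching can be larger.

3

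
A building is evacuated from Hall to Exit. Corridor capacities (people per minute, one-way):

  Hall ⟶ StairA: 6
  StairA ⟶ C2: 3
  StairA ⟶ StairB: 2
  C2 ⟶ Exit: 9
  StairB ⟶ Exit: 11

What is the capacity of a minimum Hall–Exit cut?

Augment Hall→StairA→C2→Exit: bottleneck 3, flow now 3.
Augment Hall→StairA→StairB→Exit: bottleneck 2, flow now 5.
No augmenting path remains; maximum flow = 5.
By max-flow min-cut, the minimum cut capacity equals the max flow.
In the residual graph, reachable from Hall: {Hall, StairA}.
Min-cut edges: StairA→C2 (3), StairA→StairB (2); capacity 3 + 2 = 5.

5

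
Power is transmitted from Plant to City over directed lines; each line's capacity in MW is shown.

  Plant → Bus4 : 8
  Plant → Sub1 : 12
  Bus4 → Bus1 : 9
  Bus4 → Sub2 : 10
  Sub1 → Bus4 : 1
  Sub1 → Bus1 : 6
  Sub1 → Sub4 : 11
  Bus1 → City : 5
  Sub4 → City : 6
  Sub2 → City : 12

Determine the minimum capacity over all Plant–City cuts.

20

Augment Plant→Bus4→Bus1→City: bottleneck 5, flow now 5.
Augment Plant→Bus4→Sub2→City: bottleneck 3, flow now 8.
Augment Plant→Sub1→Sub4→City: bottleneck 6, flow now 14.
Augment Plant→Sub1→Bus4→Sub2→City: bottleneck 1, flow now 15.
Augment Plant→Sub1→Bus1→Bus4→Sub2→City: bottleneck 5, flow now 20. (uses reverse residual edge)
No augmenting path remains; maximum flow = 20.
By max-flow min-cut, the minimum cut capacity equals the max flow.
In the residual graph, reachable from Plant: {Plant}.
Min-cut edges: Plant→Bus4 (8), Plant→Sub1 (12); capacity 8 + 12 = 20.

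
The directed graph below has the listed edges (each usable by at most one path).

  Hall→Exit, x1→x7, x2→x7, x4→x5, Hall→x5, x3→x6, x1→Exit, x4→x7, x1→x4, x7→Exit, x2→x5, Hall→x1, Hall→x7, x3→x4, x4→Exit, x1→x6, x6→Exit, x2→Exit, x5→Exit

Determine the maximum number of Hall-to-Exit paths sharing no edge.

Assign every edge capacity 1; by Menger, the answer equals the max flow.
Path Hall→Exit (+1); total 1.
Path Hall→x1→Exit (+1); total 2.
Path Hall→x5→Exit (+1); total 3.
Path Hall→x7→Exit (+1); total 4.
No residual Hall→Exit path; max flow = 4.
Certifying cut of size 4: {Hall→Exit, Hall→x1, Hall→x5, Hall→x7}.

4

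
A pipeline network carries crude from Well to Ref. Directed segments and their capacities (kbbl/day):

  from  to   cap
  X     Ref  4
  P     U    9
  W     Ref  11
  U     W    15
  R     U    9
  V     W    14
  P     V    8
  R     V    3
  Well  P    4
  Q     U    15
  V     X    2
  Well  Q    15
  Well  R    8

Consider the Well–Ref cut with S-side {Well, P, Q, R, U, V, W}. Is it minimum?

Given cut capacity: 2 + 11 = 13.
Augment Well→P→U→W→Ref: bottleneck 4, flow now 4.
Augment Well→Q→U→W→Ref: bottleneck 7, flow now 11.
Augment Well→R→V→X→Ref: bottleneck 2, flow now 13.
No augmenting path remains; maximum flow = 13.
Cut capacity 13 equals the max flow, so it is a minimum cut.

Yes — it is a minimum cut (capacity 13).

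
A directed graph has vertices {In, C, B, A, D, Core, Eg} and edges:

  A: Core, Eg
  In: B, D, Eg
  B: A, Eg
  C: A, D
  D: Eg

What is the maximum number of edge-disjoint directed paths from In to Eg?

3

Assign every edge capacity 1; by Menger, the answer equals the max flow.
Path In→Eg (+1); total 1.
Path In→B→Eg (+1); total 2.
Path In→D→Eg (+1); total 3.
No residual In→Eg path; max flow = 3.
Certifying cut of size 3: {In→B, In→D, In→Eg}.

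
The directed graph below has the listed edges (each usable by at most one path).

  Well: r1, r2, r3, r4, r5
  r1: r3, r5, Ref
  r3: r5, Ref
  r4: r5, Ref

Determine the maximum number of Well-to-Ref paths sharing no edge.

Assign every edge capacity 1; by Menger, the answer equals the max flow.
Path Well→r1→Ref (+1); total 1.
Path Well→r3→Ref (+1); total 2.
Path Well→r4→Ref (+1); total 3.
No residual Well→Ref path; max flow = 3.
Certifying cut of size 3: {Well→r1, Well→r3, Well→r4}.

3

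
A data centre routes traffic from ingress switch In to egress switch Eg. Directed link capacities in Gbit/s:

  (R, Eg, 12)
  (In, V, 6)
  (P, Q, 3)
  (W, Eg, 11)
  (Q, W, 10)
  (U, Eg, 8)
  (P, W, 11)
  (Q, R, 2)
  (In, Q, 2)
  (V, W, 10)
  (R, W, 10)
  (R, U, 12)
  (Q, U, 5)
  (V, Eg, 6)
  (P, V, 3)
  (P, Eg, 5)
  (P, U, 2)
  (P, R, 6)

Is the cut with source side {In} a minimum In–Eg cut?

Yes — it is a minimum cut (capacity 8).

Given cut capacity: 2 + 6 = 8.
Augment In→V→Eg: bottleneck 6, flow now 6.
Augment In→Q→R→Eg: bottleneck 2, flow now 8.
No augmenting path remains; maximum flow = 8.
Cut capacity 8 equals the max flow, so it is a minimum cut.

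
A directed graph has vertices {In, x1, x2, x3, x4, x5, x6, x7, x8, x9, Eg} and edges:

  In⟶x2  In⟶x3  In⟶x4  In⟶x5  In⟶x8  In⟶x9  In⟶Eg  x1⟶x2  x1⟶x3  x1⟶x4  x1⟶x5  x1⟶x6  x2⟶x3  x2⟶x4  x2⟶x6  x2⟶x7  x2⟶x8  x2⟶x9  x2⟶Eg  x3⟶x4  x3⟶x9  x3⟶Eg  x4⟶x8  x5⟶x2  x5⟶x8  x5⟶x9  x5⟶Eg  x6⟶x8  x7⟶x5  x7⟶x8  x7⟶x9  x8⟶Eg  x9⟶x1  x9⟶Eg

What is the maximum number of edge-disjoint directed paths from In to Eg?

Assign every edge capacity 1; by Menger, the answer equals the max flow.
Path In→Eg (+1); total 1.
Path In→x2→Eg (+1); total 2.
Path In→x3→Eg (+1); total 3.
Path In→x5→Eg (+1); total 4.
Path In→x8→Eg (+1); total 5.
Path In→x9→Eg (+1); total 6.
No residual In→Eg path; max flow = 6.
Certifying cut of size 6: {In→Eg, In→x2, In→x3, In→x5, In→x9, x8→Eg}.

6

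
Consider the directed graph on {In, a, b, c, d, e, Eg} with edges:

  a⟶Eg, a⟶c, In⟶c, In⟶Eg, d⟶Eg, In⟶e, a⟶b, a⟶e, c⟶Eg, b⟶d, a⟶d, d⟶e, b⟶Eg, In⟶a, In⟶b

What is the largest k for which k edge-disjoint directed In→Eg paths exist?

4

Assign every edge capacity 1; by Menger, the answer equals the max flow.
Path In→Eg (+1); total 1.
Path In→a→Eg (+1); total 2.
Path In→b→Eg (+1); total 3.
Path In→c→Eg (+1); total 4.
No residual In→Eg path; max flow = 4.
Certifying cut of size 4: {In→Eg, In→a, In→b, In→c}.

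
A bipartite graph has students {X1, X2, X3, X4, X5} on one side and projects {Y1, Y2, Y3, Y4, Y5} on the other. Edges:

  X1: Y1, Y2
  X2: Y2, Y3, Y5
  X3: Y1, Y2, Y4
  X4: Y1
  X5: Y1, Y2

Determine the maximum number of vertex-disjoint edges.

Unit-capacity flow: source→left, listed edges, right→sink; max matching = max flow.
Augmenting path X1→Y1 (+1); matched 1.
Augmenting path X2→Y2 (+1); matched 2.
Augmenting path X3→Y4 (+1); matched 3.
Augmenting path X5→Y2→X2→Y3 (+1); matched 4.
No augmenting path remains; maximum matching = 4.
König certificate: {X2, X3, Y1, Y2} is a vertex cover of size 4 (every listed pair touches it), so no matching can be larger.

4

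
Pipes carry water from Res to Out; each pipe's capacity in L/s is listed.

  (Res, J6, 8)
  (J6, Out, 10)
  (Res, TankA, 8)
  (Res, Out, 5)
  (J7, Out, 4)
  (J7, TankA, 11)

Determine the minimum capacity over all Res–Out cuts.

13

Augment Res→Out: bottleneck 5, flow now 5.
Augment Res→J6→Out: bottleneck 8, flow now 13.
No augmenting path remains; maximum flow = 13.
By max-flow min-cut, the minimum cut capacity equals the max flow.
In the residual graph, reachable from Res: {Res, TankA}.
Min-cut edges: Res→J6 (8), Res→Out (5); capacity 8 + 5 = 13.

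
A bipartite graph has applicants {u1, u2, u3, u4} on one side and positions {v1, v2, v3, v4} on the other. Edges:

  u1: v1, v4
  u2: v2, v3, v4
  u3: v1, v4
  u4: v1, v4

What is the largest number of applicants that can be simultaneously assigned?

Unit-capacity flow: source→left, listed edges, right→sink; max matching = max flow.
Augmenting path u1→v1 (+1); matched 1.
Augmenting path u2→v2 (+1); matched 2.
Augmenting path u3→v4 (+1); matched 3.
No augmenting path remains; maximum matching = 3.
König certificate: {u2, v1, v4} is a vertex cover of size 3 (every listed pair touches it), so no matching can be larger.

3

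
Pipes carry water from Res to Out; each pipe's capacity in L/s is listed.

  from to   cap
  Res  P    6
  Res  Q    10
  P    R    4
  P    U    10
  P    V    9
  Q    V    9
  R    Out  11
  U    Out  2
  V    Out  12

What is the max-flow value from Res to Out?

15

Augment Res→P→R→Out: bottleneck 4, flow now 4.
Augment Res→P→U→Out: bottleneck 2, flow now 6.
Augment Res→Q→V→Out: bottleneck 9, flow now 15.
No augmenting path remains; maximum flow = 15.
In the residual graph, reachable from Res: {Res, Q}.
Min-cut edges: Res→P (6), Q→V (9); capacity 6 + 9 = 15.
This cut is saturated, so no flow can exceed 15.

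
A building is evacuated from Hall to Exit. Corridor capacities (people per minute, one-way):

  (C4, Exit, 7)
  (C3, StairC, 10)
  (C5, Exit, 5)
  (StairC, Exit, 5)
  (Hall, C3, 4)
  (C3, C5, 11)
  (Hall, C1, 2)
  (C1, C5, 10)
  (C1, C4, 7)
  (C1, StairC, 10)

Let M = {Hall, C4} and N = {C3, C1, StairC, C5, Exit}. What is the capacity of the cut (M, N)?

Edges leaving {Hall, C4}: Hall→C3 (4), Hall→C1 (2), C4→Exit (7).
Cut capacity = 4 + 2 + 7 = 13.

13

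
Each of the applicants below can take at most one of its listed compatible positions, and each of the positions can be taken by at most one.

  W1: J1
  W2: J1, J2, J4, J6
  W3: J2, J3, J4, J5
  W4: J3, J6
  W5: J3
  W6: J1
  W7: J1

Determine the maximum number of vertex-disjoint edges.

5

Unit-capacity flow: source→left, listed edges, right→sink; max matching = max flow.
Augmenting path W1→J1 (+1); matched 1.
Augmenting path W2→J2 (+1); matched 2.
Augmenting path W3→J3 (+1); matched 3.
Augmenting path W4→J6 (+1); matched 4.
Augmenting path W5→J3→W3→J4 (+1); matched 5.
No augmenting path remains; maximum matching = 5.
König certificate: {W2, W3, W4, W5, J1} is a vertex cover of size 5 (every listed pair touches it), so no matching can be larger.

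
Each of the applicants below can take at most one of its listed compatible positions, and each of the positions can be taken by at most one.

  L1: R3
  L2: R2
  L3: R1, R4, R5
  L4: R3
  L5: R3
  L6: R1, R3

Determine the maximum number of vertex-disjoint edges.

4

Unit-capacity flow: source→left, listed edges, right→sink; max matching = max flow.
Augmenting path L1→R3 (+1); matched 1.
Augmenting path L2→R2 (+1); matched 2.
Augmenting path L3→R1 (+1); matched 3.
Augmenting path L6→R1→L3→R4 (+1); matched 4.
No augmenting path remains; maximum matching = 4.
König certificate: {L2, L3, L6, R3} is a vertex cover of size 4 (every listed pair touches it), so no matching can be larger.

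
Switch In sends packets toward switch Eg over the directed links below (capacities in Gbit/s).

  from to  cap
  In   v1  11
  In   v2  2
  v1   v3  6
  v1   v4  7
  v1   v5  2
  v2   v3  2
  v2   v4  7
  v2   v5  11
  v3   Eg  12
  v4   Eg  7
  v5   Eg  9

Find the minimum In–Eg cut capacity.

Augment In→v1→v3→Eg: bottleneck 6, flow now 6.
Augment In→v1→v4→Eg: bottleneck 5, flow now 11.
Augment In→v2→v3→Eg: bottleneck 2, flow now 13.
No augmenting path remains; maximum flow = 13.
By max-flow min-cut, the minimum cut capacity equals the max flow.
In the residual graph, reachable from In: {In}.
Min-cut edges: In→v1 (11), In→v2 (2); capacity 11 + 2 = 13.

13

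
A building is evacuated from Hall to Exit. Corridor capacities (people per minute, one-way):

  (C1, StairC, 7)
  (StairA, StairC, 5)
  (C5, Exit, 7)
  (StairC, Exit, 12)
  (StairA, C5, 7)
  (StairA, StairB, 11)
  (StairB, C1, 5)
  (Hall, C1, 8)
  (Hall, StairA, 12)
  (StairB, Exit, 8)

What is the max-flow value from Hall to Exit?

Augment Hall→C1→StairC→Exit: bottleneck 7, flow now 7.
Augment Hall→StairA→StairB→Exit: bottleneck 8, flow now 15.
Augment Hall→StairA→C5→Exit: bottleneck 4, flow now 19.
No augmenting path remains; maximum flow = 19.
In the residual graph, reachable from Hall: {Hall, C1}.
Min-cut edges: Hall→StairA (12), C1→StairC (7); capacity 12 + 7 = 19.
This cut is saturated, so no flow can exceed 19.

19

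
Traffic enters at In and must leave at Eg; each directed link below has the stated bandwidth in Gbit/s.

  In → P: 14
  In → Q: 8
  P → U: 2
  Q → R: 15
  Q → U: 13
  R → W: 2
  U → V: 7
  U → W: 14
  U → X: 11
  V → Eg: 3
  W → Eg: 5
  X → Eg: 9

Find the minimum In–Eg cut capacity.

10

Augment In→P→U→V→Eg: bottleneck 2, flow now 2.
Augment In→Q→R→W→Eg: bottleneck 2, flow now 4.
Augment In→Q→U→V→Eg: bottleneck 1, flow now 5.
Augment In→Q→U→W→Eg: bottleneck 3, flow now 8.
Augment In→Q→U→X→Eg: bottleneck 2, flow now 10.
No augmenting path remains; maximum flow = 10.
By max-flow min-cut, the minimum cut capacity equals the max flow.
In the residual graph, reachable from In: {In, P}.
Min-cut edges: In→Q (8), P→U (2); capacity 8 + 2 = 10.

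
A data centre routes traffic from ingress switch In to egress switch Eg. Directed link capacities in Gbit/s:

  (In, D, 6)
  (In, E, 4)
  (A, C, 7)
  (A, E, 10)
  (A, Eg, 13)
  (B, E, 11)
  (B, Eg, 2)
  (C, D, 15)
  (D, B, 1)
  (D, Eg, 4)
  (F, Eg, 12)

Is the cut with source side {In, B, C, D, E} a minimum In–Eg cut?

No — its capacity is 6, but the minimum cut has capacity 5.

Given cut capacity: 2 + 4 = 6.
Augment In→D→Eg: bottleneck 4, flow now 4.
Augment In→D→B→Eg: bottleneck 1, flow now 5.
No augmenting path remains; maximum flow = 5.
In the residual graph, reachable from In: {In, D, E}.
Min-cut edges: D→B (1), D→Eg (4); capacity 1 + 4 = 5.
Cut capacity 6 exceeds the max flow 5, so it is not minimum.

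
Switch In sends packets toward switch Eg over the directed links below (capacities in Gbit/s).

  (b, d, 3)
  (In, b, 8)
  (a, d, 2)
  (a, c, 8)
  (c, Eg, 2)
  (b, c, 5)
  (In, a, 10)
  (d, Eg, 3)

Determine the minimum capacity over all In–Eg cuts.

Augment In→a→c→Eg: bottleneck 2, flow now 2.
Augment In→a→d→Eg: bottleneck 2, flow now 4.
Augment In→b→d→Eg: bottleneck 1, flow now 5.
No augmenting path remains; maximum flow = 5.
By max-flow min-cut, the minimum cut capacity equals the max flow.
In the residual graph, reachable from In: {In, a, b, c, d}.
Min-cut edges: c→Eg (2), d→Eg (3); capacity 2 + 3 = 5.

5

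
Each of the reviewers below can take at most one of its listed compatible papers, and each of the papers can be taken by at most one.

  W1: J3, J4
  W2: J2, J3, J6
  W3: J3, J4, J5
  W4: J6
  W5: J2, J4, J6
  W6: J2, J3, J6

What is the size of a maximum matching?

5

Unit-capacity flow: source→left, listed edges, right→sink; max matching = max flow.
Augmenting path W1→J3 (+1); matched 1.
Augmenting path W2→J2 (+1); matched 2.
Augmenting path W3→J4 (+1); matched 3.
Augmenting path W4→J6 (+1); matched 4.
Augmenting path W5→J4→W3→J5 (+1); matched 5.
No augmenting path remains; maximum matching = 5.
König certificate: {W3, J2, J3, J4, J6} is a vertex cover of size 5 (every listed pair touches it), so no matching can be larger.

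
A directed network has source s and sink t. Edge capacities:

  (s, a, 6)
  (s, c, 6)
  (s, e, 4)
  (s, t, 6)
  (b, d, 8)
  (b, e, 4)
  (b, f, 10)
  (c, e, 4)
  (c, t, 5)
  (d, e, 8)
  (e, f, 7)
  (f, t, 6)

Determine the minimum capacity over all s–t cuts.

16

Augment s→t: bottleneck 6, flow now 6.
Augment s→c→t: bottleneck 5, flow now 11.
Augment s→e→f→t: bottleneck 4, flow now 15.
Augment s→c→e→f→t: bottleneck 1, flow now 16.
No augmenting path remains; maximum flow = 16.
By max-flow min-cut, the minimum cut capacity equals the max flow.
In the residual graph, reachable from s: {s, a}.
Min-cut edges: s→c (6), s→e (4), s→t (6); capacity 6 + 4 + 6 = 16.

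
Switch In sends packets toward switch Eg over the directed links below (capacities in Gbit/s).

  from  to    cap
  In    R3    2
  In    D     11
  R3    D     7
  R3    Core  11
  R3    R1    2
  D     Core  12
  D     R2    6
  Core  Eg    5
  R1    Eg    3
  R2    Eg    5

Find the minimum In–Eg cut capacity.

Augment In→R3→Core→Eg: bottleneck 2, flow now 2.
Augment In→D→Core→Eg: bottleneck 3, flow now 5.
Augment In→D→R2→Eg: bottleneck 5, flow now 10.
Augment In→D→Core→R3→R1→Eg: bottleneck 2, flow now 12. (uses reverse residual edge)
No augmenting path remains; maximum flow = 12.
By max-flow min-cut, the minimum cut capacity equals the max flow.
In the residual graph, reachable from In: {In, D, Core, R2}.
Min-cut edges: In→R3 (2), Core→Eg (5), R2→Eg (5); capacity 2 + 5 + 5 = 12.

12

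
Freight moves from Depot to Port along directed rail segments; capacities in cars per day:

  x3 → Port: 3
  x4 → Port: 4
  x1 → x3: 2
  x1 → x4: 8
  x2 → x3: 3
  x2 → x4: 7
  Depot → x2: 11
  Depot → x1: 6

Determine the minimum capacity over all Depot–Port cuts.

Augment Depot→x1→x3→Port: bottleneck 2, flow now 2.
Augment Depot→x1→x4→Port: bottleneck 4, flow now 6.
Augment Depot→x2→x3→Port: bottleneck 1, flow now 7.
No augmenting path remains; maximum flow = 7.
By max-flow min-cut, the minimum cut capacity equals the max flow.
In the residual graph, reachable from Depot: {Depot, x1, x2, x3, x4}.
Min-cut edges: x3→Port (3), x4→Port (4); capacity 3 + 4 = 7.

7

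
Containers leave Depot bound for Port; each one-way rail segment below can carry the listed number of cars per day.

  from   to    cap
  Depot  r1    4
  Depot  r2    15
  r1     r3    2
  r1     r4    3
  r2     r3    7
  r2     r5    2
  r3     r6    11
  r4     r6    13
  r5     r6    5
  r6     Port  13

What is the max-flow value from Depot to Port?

13

Augment Depot→r1→r3→r6→Port: bottleneck 2, flow now 2.
Augment Depot→r1→r4→r6→Port: bottleneck 2, flow now 4.
Augment Depot→r2→r3→r6→Port: bottleneck 7, flow now 11.
Augment Depot→r2→r5→r6→Port: bottleneck 2, flow now 13.
No augmenting path remains; maximum flow = 13.
In the residual graph, reachable from Depot: {Depot, r2}.
Min-cut edges: Depot→r1 (4), r2→r3 (7), r2→r5 (2); capacity 4 + 7 + 2 = 13.
This cut is saturated, so no flow can exceed 13.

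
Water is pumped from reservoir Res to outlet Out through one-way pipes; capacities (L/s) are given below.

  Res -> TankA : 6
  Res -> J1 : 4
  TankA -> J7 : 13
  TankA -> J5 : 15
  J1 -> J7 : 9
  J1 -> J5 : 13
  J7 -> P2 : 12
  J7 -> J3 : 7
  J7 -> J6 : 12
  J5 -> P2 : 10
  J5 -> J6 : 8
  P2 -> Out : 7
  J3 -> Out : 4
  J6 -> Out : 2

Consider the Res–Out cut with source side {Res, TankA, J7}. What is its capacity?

50

Edges leaving {Res, TankA, J7}: Res→J1 (4), TankA→J5 (15), J7→P2 (12), J7→J3 (7), J7→J6 (12).
Cut capacity = 4 + 15 + 12 + 7 + 12 = 50.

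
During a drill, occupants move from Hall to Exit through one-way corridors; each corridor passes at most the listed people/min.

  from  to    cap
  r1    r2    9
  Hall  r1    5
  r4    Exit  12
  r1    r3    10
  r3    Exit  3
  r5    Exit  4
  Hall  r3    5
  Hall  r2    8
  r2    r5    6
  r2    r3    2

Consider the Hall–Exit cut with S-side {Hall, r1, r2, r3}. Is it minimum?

Given cut capacity: 6 + 3 = 9.
Augment Hall→r3→Exit: bottleneck 3, flow now 3.
Augment Hall→r2→r5→Exit: bottleneck 4, flow now 7.
No augmenting path remains; maximum flow = 7.
In the residual graph, reachable from Hall: {Hall, r1, r2, r3, r5}.
Min-cut edges: r3→Exit (3), r5→Exit (4); capacity 3 + 4 = 7.
Cut capacity 9 exceeds the max flow 7, so it is not minimum.

No — its capacity is 9, but the minimum cut has capacity 7.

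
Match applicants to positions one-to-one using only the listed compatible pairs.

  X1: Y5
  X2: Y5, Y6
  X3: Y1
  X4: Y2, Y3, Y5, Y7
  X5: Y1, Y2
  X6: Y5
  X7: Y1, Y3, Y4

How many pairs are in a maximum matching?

Unit-capacity flow: source→left, listed edges, right→sink; max matching = max flow.
Augmenting path X1→Y5 (+1); matched 1.
Augmenting path X2→Y6 (+1); matched 2.
Augmenting path X3→Y1 (+1); matched 3.
Augmenting path X4→Y2 (+1); matched 4.
Augmenting path X7→Y3 (+1); matched 5.
Augmenting path X5→Y2→X4→Y7 (+1); matched 6.
No augmenting path remains; maximum matching = 6.
König certificate: {X2, X3, X4, X5, X7, Y5} is a vertex cover of size 6 (every listed pair touches it), so no matching can be larger.

6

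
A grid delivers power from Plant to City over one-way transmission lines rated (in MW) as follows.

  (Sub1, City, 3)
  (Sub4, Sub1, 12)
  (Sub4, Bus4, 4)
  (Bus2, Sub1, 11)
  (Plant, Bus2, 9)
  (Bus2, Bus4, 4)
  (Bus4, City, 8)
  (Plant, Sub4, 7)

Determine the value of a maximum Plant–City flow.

11

Augment Plant→Bus2→Sub1→City: bottleneck 3, flow now 3.
Augment Plant→Bus2→Bus4→City: bottleneck 4, flow now 7.
Augment Plant→Sub4→Bus4→City: bottleneck 4, flow now 11.
No augmenting path remains; maximum flow = 11.
In the residual graph, reachable from Plant: {Plant, Bus2, Sub4, Sub1}.
Min-cut edges: Bus2→Bus4 (4), Sub4→Bus4 (4), Sub1→City (3); capacity 4 + 4 + 3 = 11.
This cut is saturated, so no flow can exceed 11.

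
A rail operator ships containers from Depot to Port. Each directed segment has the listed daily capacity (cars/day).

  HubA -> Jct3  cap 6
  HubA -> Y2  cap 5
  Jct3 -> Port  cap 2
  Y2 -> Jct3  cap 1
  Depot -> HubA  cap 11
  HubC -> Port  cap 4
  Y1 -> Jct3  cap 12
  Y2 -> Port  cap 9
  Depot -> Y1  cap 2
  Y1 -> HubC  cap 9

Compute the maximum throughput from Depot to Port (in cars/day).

Augment Depot→HubA→Y2→Port: bottleneck 5, flow now 5.
Augment Depot→HubA→Jct3→Port: bottleneck 2, flow now 7.
Augment Depot→Y1→HubC→Port: bottleneck 2, flow now 9.
No augmenting path remains; maximum flow = 9.
In the residual graph, reachable from Depot: {Depot, HubA, Jct3}.
Min-cut edges: Depot→Y1 (2), HubA→Y2 (5), Jct3→Port (2); capacity 2 + 5 + 2 = 9.
This cut is saturated, so no flow can exceed 9.

9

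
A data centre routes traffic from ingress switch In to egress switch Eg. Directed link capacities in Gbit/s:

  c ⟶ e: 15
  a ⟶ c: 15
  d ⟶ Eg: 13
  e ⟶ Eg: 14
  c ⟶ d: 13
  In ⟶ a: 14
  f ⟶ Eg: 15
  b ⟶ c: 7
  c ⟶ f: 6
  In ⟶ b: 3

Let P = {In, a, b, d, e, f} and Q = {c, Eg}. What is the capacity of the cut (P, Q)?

Edges leaving {In, a, b, d, e, f}: a→c (15), b→c (7), d→Eg (13), e→Eg (14), f→Eg (15).
Cut capacity = 15 + 7 + 13 + 14 + 15 = 64.

64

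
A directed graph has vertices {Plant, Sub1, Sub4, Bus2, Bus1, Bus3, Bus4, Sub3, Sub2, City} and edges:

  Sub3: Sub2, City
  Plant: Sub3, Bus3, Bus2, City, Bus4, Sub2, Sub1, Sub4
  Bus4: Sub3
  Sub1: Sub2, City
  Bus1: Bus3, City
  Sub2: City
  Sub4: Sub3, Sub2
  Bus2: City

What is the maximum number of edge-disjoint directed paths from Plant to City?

5

Assign every edge capacity 1; by Menger, the answer equals the max flow.
Path Plant→City (+1); total 1.
Path Plant→Sub1→City (+1); total 2.
Path Plant→Bus2→City (+1); total 3.
Path Plant→Sub3→City (+1); total 4.
Path Plant→Sub2→City (+1); total 5.
No residual Plant→City path; max flow = 5.
Certifying cut of size 5: {Plant→Bus2, Plant→City, Plant→Sub1, Sub2→City, Sub3→City}.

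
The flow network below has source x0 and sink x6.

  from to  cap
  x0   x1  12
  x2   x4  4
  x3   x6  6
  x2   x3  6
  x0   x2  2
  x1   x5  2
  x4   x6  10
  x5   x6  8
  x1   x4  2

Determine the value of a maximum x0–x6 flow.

Augment x0→x1→x4→x6: bottleneck 2, flow now 2.
Augment x0→x1→x5→x6: bottleneck 2, flow now 4.
Augment x0→x2→x3→x6: bottleneck 2, flow now 6.
No augmenting path remains; maximum flow = 6.
In the residual graph, reachable from x0: {x0, x1}.
Min-cut edges: x0→x2 (2), x1→x4 (2), x1→x5 (2); capacity 2 + 2 + 2 = 6.
This cut is saturated, so no flow can exceed 6.

6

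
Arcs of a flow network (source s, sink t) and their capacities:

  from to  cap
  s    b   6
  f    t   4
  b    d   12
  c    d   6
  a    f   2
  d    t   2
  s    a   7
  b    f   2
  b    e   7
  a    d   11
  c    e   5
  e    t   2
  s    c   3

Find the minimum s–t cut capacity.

8

Augment s→a→d→t: bottleneck 2, flow now 2.
Augment s→a→f→t: bottleneck 2, flow now 4.
Augment s→b→e→t: bottleneck 2, flow now 6.
Augment s→b→f→t: bottleneck 2, flow now 8.
No augmenting path remains; maximum flow = 8.
By max-flow min-cut, the minimum cut capacity equals the max flow.
In the residual graph, reachable from s: {s, a, b, c, d, e}.
Min-cut edges: a→f (2), b→f (2), d→t (2), e→t (2); capacity 2 + 2 + 2 + 2 = 8.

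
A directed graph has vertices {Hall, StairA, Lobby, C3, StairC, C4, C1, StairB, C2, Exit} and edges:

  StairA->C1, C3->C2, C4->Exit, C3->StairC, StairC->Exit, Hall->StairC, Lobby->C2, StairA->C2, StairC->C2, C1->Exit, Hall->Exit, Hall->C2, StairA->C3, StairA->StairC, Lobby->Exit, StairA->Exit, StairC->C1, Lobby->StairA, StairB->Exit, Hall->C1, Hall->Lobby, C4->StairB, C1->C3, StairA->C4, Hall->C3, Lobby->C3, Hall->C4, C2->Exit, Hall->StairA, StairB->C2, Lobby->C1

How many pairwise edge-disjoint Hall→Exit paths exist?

7

Assign every edge capacity 1; by Menger, the answer equals the max flow.
Path Hall→Exit (+1); total 1.
Path Hall→StairA→Exit (+1); total 2.
Path Hall→Lobby→Exit (+1); total 3.
Path Hall→StairC→Exit (+1); total 4.
Path Hall→C4→Exit (+1); total 5.
Path Hall→C1→Exit (+1); total 6.
Path Hall→C2→Exit (+1); total 7.
No residual Hall→Exit path; max flow = 7.
Certifying cut of size 7: {C1→Exit, C2→Exit, Hall→C4, Hall→Exit, Hall→Lobby, Hall→StairA, StairC→Exit}.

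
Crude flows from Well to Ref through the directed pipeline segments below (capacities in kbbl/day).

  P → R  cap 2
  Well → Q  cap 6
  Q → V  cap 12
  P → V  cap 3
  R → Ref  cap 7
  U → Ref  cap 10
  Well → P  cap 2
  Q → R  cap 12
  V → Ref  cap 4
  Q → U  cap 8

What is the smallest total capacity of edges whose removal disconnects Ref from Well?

Augment Well→P→R→Ref: bottleneck 2, flow now 2.
Augment Well→Q→R→Ref: bottleneck 5, flow now 7.
Augment Well→Q→U→Ref: bottleneck 1, flow now 8.
No augmenting path remains; maximum flow = 8.
By max-flow min-cut, the minimum cut capacity equals the max flow.
In the residual graph, reachable from Well: {Well}.
Min-cut edges: Well→P (2), Well→Q (6); capacity 2 + 6 = 8.

8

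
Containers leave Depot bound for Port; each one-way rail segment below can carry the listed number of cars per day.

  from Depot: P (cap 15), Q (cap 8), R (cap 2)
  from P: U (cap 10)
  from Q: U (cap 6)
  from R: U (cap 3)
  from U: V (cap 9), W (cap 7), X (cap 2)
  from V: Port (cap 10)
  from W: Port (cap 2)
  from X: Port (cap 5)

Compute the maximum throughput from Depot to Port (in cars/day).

Augment Depot→P→U→V→Port: bottleneck 9, flow now 9.
Augment Depot→P→U→W→Port: bottleneck 1, flow now 10.
Augment Depot→Q→U→W→Port: bottleneck 1, flow now 11.
Augment Depot→Q→U→X→Port: bottleneck 2, flow now 13.
No augmenting path remains; maximum flow = 13.
In the residual graph, reachable from Depot: {Depot, P, Q, R, U, W}.
Min-cut edges: U→V (9), U→X (2), W→Port (2); capacity 9 + 2 + 2 = 13.
This cut is saturated, so no flow can exceed 13.

13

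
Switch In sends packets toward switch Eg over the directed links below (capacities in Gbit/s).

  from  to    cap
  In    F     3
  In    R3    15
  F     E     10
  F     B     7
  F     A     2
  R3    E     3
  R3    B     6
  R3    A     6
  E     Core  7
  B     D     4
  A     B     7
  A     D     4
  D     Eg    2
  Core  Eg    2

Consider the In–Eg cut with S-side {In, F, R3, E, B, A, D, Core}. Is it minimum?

Given cut capacity: 2 + 2 = 4.
Augment In→F→E→Core→Eg: bottleneck 2, flow now 2.
Augment In→F→B→D→Eg: bottleneck 1, flow now 3.
Augment In→R3→B→D→Eg: bottleneck 1, flow now 4.
No augmenting path remains; maximum flow = 4.
Cut capacity 4 equals the max flow, so it is a minimum cut.

Yes — it is a minimum cut (capacity 4).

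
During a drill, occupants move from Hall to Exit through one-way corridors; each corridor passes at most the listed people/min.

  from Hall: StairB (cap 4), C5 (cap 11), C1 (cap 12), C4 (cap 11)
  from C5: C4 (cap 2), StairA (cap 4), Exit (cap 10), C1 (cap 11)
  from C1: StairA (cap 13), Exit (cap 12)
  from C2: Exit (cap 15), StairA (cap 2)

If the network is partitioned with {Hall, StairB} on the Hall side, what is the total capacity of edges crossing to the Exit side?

Edges leaving {Hall, StairB}: Hall→C5 (11), Hall→C1 (12), Hall→C4 (11).
Cut capacity = 11 + 12 + 11 = 34.

34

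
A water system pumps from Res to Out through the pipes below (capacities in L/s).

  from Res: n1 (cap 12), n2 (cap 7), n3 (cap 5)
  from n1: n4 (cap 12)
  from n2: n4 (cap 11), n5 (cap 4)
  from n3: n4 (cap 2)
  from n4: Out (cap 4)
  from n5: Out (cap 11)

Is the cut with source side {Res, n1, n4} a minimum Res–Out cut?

No — its capacity is 16, but the minimum cut has capacity 8.

Given cut capacity: 7 + 5 + 4 = 16.
Augment Res→n1→n4→Out: bottleneck 4, flow now 4.
Augment Res→n2→n5→Out: bottleneck 4, flow now 8.
No augmenting path remains; maximum flow = 8.
In the residual graph, reachable from Res: {Res, n1, n2, n3, n4}.
Min-cut edges: n2→n5 (4), n4→Out (4); capacity 4 + 4 = 8.
Cut capacity 16 exceeds the max flow 8, so it is not minimum.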